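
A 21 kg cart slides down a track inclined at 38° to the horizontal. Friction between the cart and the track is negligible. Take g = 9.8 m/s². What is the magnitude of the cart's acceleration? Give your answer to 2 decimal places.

Resolving the weight along the incline: the component pulling the cart down the slope is mg sin 38° = 21 × 9.8 × 0.6157 = 126.711 N, and the normal force is N = mg cos 38° = 21 × 9.8 × 0.7880 = 162.170 N.
With no friction the net force along the incline is 126.711 N, so a = g sin 38° = 126.711 / 21 = 6.0339 m/s².

6.03 m/s²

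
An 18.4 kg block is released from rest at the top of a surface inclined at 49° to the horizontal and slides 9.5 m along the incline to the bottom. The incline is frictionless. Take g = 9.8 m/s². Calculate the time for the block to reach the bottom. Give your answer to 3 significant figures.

The weight component along the incline is mg sin 49° = 136.089 N and the normal force is N = mg cos 49° = 118.301 N.
With no friction, a = g sin 49° = 7.3962 m/s².
Starting from rest, L = ½at², so t = √(2L/a) = √(2 × 9.5 / 7.3962) = 1.6028 s.

1.60 s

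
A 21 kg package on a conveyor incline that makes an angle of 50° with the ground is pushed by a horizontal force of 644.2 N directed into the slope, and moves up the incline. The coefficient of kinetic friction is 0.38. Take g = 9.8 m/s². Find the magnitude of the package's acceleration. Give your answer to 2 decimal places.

The horizontal push has components F cos 50° = 644.2 × 0.6428 = 414.092 N up the incline and F sin 50° = 644.2 × 0.7660 = 493.457 N pressing into the surface.
The normal force is therefore N = mg cos 50° + F sin 50° = 132.288 + 493.457 = 625.745 N, and kinetic friction down the slope is μN = 0.38 × 625.745 = 237.783 N.
Along the incline: F cos 50° − mg sin 50° − μN = ma, so 414.092 − 157.643 − 237.783 = 21 a, giving a = 0.8889 m/s².

0.89 m/s²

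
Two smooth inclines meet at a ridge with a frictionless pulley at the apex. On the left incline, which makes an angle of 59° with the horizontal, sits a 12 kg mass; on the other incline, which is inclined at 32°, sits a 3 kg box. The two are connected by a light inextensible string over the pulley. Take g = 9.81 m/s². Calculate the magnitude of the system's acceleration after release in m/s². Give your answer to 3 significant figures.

5.69 m/s²

Resolve each weight along its own incline: the 12 kg mass has component 12 × 9.81 × sin 59° = 100.906 N down its slope, and the 3 kg mass has 3 × 9.81 × sin 32° = 15.596 N down its slope.
The 12 kg side's 100.906 N exceeds the other side's 15.596 N, so that mass slides down and the 3 kg mass slides up. Taking that direction as positive, Newton's second law for the whole system gives 100.906 − 15.596 = (12 + 3) a, so a = 85.310 / 15 = 5.6873 m/s².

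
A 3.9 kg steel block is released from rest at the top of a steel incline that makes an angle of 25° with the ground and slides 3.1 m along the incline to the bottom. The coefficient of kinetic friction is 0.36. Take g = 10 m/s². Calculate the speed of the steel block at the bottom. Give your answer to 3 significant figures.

2.44 m/s

The weight component along the incline is mg sin 25° = 16.482 N and the normal force is N = mg cos 25° = 35.346 N.
Friction up the slope is f = μN = 0.36 × 35.346 = 12.725 N, so the net downslope force is 16.482 − 12.725 = 3.757 N and a = 3.757 / 3.9 = 0.9633 m/s².
Starting from rest over a distance of 3.1 m, v² = 2aL = 2 × 0.9633 × 3.1 = 5.9725, so v = 2.4439 m/s.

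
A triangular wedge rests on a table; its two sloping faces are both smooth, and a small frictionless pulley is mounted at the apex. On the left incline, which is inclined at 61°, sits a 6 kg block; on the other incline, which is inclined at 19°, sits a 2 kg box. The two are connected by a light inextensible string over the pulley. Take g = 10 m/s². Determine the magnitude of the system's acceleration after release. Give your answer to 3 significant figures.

Resolve each weight along its own incline: the 6 kg mass has component 6 × 10 × sin 61° = 52.477 N down its slope, and the 2 kg mass has 2 × 10 × sin 19° = 6.511 N down its slope.
The 6 kg side's 52.477 N exceeds the other side's 6.511 N, so that mass slides down and the 2 kg mass slides up. Taking that direction as positive, Newton's second law for the whole system gives 52.477 − 6.511 = (6 + 2) a, so a = 45.966 / 8 = 5.7458 m/s².

5.75 m/s²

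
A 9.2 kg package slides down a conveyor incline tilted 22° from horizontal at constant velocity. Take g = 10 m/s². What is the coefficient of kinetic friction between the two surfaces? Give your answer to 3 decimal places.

0.404

At constant velocity the net force along the incline is zero: mg sin 22° = μ mg cos 22°.
So μ = tan 22° = 0.3746 / 0.9272 = 0.4040.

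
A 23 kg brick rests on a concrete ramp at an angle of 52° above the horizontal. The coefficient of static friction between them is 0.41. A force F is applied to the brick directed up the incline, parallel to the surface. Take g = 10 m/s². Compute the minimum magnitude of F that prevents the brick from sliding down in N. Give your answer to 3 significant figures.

The normal force is N = mg cos 52° = 141.602 N. With F at its minimum the brick is on the verge of sliding down, so static friction is at its maximum μ_s N = 0.41 × 141.602 = 58.057 N and acts up the slope.
Equilibrium along the incline: F + μ_s N = mg sin 52°, so F = 181.242 − 58.057 = 123.185 N.

123 N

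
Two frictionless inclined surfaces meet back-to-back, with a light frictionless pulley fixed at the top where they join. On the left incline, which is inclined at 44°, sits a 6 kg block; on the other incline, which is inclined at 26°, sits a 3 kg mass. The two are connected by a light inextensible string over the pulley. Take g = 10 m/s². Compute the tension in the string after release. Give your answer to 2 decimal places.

Resolve each weight along its own incline: the 6 kg mass has component 6 × 10 × sin 44° = 41.680 N down its slope, and the 3 kg mass has 3 × 10 × sin 26° = 13.151 N down its slope.
The 6 kg side's 41.680 N exceeds the other side's 13.151 N, so that mass slides down and the 3 kg mass slides up. Taking that direction as positive, Newton's second law for the whole system gives 41.680 − 13.151 = (6 + 3) a, so a = 28.529 / 9 = 3.1699 m/s².
For the 3 kg mass (up-slope positive): T − 13.151 = 3 × 3.1699, so T = 22.661 N.

22.66 N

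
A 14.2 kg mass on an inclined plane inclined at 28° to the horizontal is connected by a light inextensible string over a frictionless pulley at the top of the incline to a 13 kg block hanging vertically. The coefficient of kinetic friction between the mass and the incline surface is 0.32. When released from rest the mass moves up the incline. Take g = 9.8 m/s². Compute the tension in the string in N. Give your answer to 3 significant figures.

For the mass on the incline: the weight component along the slope is m₁g sin 28° = 14.2 × 9.8 × 0.4695 = 65.336 N and the normal force is N = m₁g cos 28° = 122.871 N.
Kinetic friction opposes the mass's motion up the incline: f = μN = 0.32 × 122.871 = 39.319 N acting down the slope.
Newton's second law for the mass (up-slope positive): T − 65.336 − 39.319 = 14.2 a. For the hanging block (downward positive): 13 × 9.8 − T = 13 a.
Adding the two equations eliminates T: 22.745 = 27.2 a, so a = 0.8362 m/s².
Then from the hanging block's equation, T = 13 × (9.8 − 0.8362) = 116.529 N.

117 N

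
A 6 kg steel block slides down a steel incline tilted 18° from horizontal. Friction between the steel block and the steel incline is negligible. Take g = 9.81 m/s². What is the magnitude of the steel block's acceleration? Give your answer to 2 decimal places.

3.03 m/s²

Resolving the weight along the incline: the component pulling the steel block down the slope is mg sin 18° = 6 × 9.81 × 0.3090 = 18.188 N, and the normal force is N = mg cos 18° = 6 × 9.81 × 0.9511 = 55.982 N.
With no friction the net force along the incline is 18.188 N, so a = g sin 18° = 18.188 / 6 = 3.0313 m/s².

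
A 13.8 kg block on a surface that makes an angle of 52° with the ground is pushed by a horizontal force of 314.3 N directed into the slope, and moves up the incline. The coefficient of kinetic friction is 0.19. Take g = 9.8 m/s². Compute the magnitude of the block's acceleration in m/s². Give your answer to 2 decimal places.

The horizontal push has components F cos 52° = 314.3 × 0.6157 = 193.515 N up the incline and F sin 52° = 314.3 × 0.7880 = 247.668 N pressing into the surface.
The normal force is therefore N = mg cos 52° + F sin 52° = 83.267 + 247.668 = 330.935 N, and kinetic friction down the slope is μN = 0.19 × 330.935 = 62.878 N.
Along the incline: F cos 52° − mg sin 52° − μN = ma, so 193.515 − 106.569 − 62.878 = 13.8 a, giving a = 1.7441 m/s².

1.74 m/s²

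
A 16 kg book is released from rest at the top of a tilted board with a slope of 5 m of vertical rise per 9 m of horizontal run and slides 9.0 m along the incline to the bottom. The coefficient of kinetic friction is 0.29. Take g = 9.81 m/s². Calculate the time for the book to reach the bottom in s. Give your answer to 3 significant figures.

The weight component along the incline is mg sin 29.05° = 76.227 N and the normal force is N = mg cos 29.05° = 137.208 N.
Friction up the slope is f = μN = 0.29 × 137.208 = 39.790 N, so the net downslope force is 76.227 − 39.790 = 36.437 N and a = 36.437 / 16 = 2.2773 m/s².
Starting from rest, L = ½at², so t = √(2L/a) = √(2 × 9.0 / 2.2773) = 2.8114 s.

2.81 s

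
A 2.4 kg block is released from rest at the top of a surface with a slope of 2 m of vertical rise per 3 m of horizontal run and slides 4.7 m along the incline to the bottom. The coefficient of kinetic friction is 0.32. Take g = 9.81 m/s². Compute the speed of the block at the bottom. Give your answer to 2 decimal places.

The weight component along the incline is mg sin 33.69° = 13.060 N and the normal force is N = mg cos 33.69° = 19.590 N.
Friction up the slope is f = μN = 0.32 × 19.590 = 6.269 N, so the net downslope force is 13.060 − 6.269 = 6.791 N and a = 6.791 / 2.4 = 2.8296 m/s².
Starting from rest over a distance of 4.7 m, v² = 2aL = 2 × 2.8296 × 4.7 = 26.5982, so v = 5.1573 m/s.

5.16 m/s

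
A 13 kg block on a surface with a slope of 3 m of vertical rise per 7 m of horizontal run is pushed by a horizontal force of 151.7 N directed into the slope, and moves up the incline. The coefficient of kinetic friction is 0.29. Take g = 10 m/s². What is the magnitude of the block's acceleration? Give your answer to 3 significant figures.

2.79 m/s²

The horizontal push has components F cos 23.20° = 151.7 × 0.9191 = 139.427 N up the incline and F sin 23.20° = 151.7 × 0.3939 = 59.755 N pressing into the surface.
The normal force is therefore N = mg cos 23.20° + F sin 23.20° = 119.483 + 59.755 = 179.238 N, and kinetic friction down the slope is μN = 0.29 × 179.238 = 51.979 N.
Along the incline: F cos 23.20° − mg sin 23.20° − μN = ma, so 139.427 − 51.207 − 51.979 = 13 a, giving a = 2.7878 m/s².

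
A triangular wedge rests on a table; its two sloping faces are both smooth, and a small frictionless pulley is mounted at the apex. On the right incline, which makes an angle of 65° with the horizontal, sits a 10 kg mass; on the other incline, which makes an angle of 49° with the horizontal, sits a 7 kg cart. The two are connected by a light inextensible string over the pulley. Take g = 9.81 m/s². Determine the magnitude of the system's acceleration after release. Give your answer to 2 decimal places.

2.18 m/s²

Resolve each weight along its own incline: the 10 kg mass has component 10 × 9.81 × sin 65° = 88.909 N down its slope, and the 7 kg mass has 7 × 9.81 × sin 49° = 51.826 N down its slope.
The 10 kg side's 88.909 N exceeds the other side's 51.826 N, so that mass slides down and the 7 kg mass slides up. Taking that direction as positive, Newton's second law for the whole system gives 88.909 − 51.826 = (10 + 7) a, so a = 37.083 / 17 = 2.1814 m/s².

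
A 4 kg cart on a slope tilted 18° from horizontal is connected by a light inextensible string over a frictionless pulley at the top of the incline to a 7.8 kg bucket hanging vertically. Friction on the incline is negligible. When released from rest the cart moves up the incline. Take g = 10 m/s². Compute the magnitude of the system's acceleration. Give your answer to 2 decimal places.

For the cart on the incline: the weight component along the slope is m₁g sin 18° = 4 × 10 × 0.3090 = 12.360 N and the normal force is N = m₁g cos 18° = 38.042 N.
Newton's second law for the cart (up-slope positive): T − 12.360 = 4 a. For the hanging bucket (downward positive): 7.8 × 10 − T = 7.8 a.
Adding the two equations eliminates T: 65.640 = 11.8 a, so a = 5.5627 m/s².

5.56 m/s²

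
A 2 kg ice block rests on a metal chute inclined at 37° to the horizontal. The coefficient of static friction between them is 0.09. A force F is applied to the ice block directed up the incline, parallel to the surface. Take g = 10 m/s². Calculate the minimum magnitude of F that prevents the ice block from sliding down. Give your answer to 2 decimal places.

The normal force is N = mg cos 37° = 15.973 N. With F at its minimum the ice block is on the verge of sliding down, so static friction is at its maximum μ_s N = 0.09 × 15.973 = 1.438 N and acts up the slope.
Equilibrium along the incline: F + μ_s N = mg sin 37°, so F = 12.036 − 1.438 = 10.598 N.

10.60 N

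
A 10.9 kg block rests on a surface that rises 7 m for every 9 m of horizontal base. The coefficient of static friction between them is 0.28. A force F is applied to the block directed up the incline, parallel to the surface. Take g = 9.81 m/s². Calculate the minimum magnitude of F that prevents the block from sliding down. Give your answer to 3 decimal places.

42.015 N

The normal force is N = mg cos 37.87° = 84.405 N. With F at its minimum the block is on the verge of sliding down, so static friction is at its maximum μ_s N = 0.28 × 84.405 = 23.633 N and acts up the slope.
Equilibrium along the incline: F + μ_s N = mg sin 37.87°, so F = 65.648 − 23.633 = 42.015 N.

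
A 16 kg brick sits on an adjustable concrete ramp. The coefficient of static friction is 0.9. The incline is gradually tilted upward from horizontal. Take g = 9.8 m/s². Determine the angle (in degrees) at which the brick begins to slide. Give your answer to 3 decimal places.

At the threshold of sliding, static friction is at its maximum μ_s N and exactly balances the weight component along the incline: mg sin θ = μ_s mg cos θ.
Hence tan θ = μ_s = 0.9, so θ = arctan(0.9) = 41.9872°.

41.987°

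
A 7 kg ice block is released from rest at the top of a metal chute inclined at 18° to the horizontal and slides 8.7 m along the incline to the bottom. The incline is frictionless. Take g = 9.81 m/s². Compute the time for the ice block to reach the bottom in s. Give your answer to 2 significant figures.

The weight component along the incline is mg sin 18° = 21.220 N and the normal force is N = mg cos 18° = 65.309 N.
With no friction, a = g sin 18° = 3.0315 m/s².
Starting from rest, L = ½at², so t = √(2L/a) = √(2 × 8.7 / 3.0315) = 2.3958 s.

2.4 s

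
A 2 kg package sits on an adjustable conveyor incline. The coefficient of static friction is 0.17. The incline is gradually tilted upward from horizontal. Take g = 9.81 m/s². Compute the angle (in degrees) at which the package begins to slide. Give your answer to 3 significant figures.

9.65°

At the threshold of sliding, static friction is at its maximum μ_s N and exactly balances the weight component along the incline: mg sin θ = μ_s mg cos θ.
Hence tan θ = μ_s = 0.17, so θ = arctan(0.17) = 9.6480°.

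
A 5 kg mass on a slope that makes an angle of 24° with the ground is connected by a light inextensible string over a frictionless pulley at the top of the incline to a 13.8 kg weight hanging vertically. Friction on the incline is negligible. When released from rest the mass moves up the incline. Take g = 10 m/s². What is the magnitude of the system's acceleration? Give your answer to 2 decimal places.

For the mass on the incline: the weight component along the slope is m₁g sin 24° = 5 × 10 × 0.4067 = 20.335 N and the normal force is N = m₁g cos 24° = 45.677 N.
Newton's second law for the mass (up-slope positive): T − 20.335 = 5 a. For the hanging weight (downward positive): 13.8 × 10 − T = 13.8 a.
Adding the two equations eliminates T: 117.665 = 18.8 a, so a = 6.2588 m/s².

6.26 m/s²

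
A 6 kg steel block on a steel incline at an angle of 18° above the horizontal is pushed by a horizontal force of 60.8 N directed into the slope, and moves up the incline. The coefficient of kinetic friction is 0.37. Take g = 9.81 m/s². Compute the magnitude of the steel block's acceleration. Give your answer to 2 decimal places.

The horizontal push has components F cos 18° = 60.8 × 0.9511 = 57.827 N up the incline and F sin 18° = 60.8 × 0.3090 = 18.787 N pressing into the surface.
The normal force is therefore N = mg cos 18° + F sin 18° = 55.982 + 18.787 = 74.769 N, and kinetic friction down the slope is μN = 0.37 × 74.769 = 27.665 N.
Along the incline: F cos 18° − mg sin 18° − μN = ma, so 57.827 − 18.188 − 27.665 = 6 a, giving a = 1.9957 m/s².

2.00 m/s²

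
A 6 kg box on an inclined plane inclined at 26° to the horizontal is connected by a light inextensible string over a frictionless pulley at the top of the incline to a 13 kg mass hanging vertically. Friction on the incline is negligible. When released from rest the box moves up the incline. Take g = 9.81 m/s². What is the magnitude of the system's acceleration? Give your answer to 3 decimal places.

For the box on the incline: the weight component along the slope is m₁g sin 26° = 6 × 9.81 × 0.4384 = 25.804 N and the normal force is N = m₁g cos 26° = 52.903 N.
Newton's second law for the box (up-slope positive): T − 25.804 = 6 a. For the hanging mass (downward positive): 13 × 9.81 − T = 13 a.
Adding the two equations eliminates T: 101.726 = 19 a, so a = 5.3540 m/s².

5.354 m/s²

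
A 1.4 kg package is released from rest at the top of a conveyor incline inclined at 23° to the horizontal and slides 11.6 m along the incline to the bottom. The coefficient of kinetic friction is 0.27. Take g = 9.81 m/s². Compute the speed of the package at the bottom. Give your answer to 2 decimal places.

The weight component along the incline is mg sin 23° = 5.366 N and the normal force is N = mg cos 23° = 12.642 N.
Friction up the slope is f = μN = 0.27 × 12.642 = 3.413 N, so the net downslope force is 5.366 − 3.413 = 1.953 N and a = 1.953 / 1.4 = 1.3950 m/s².
Starting from rest over a distance of 11.6 m, v² = 2aL = 2 × 1.3950 × 11.6 = 32.3640, so v = 5.6889 m/s.

5.69 m/s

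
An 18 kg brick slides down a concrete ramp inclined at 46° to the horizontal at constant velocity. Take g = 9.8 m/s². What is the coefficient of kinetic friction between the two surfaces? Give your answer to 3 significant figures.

1.04

At constant velocity the net force along the incline is zero: mg sin 46° = μ mg cos 46°.
So μ = tan 46° = 0.7193 / 0.6947 = 1.0354.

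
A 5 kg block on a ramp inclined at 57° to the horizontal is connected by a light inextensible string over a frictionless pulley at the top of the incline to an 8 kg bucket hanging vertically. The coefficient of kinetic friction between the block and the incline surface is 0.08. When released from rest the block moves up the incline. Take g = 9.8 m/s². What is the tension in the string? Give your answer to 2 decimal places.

56.76 N

For the block on the incline: the weight component along the slope is m₁g sin 57° = 5 × 9.8 × 0.8387 = 41.096 N and the normal force is N = m₁g cos 57° = 26.687 N.
Kinetic friction opposes the block's motion up the incline: f = μN = 0.08 × 26.687 = 2.135 N acting down the slope.
Newton's second law for the block (up-slope positive): T − 41.096 − 2.135 = 5 a. For the hanging bucket (downward positive): 8 × 9.8 − T = 8 a.
Adding the two equations eliminates T: 35.169 = 13 a, so a = 2.7053 m/s².
Then from the hanging bucket's equation, T = 8 × (9.8 − 2.7053) = 56.758 N.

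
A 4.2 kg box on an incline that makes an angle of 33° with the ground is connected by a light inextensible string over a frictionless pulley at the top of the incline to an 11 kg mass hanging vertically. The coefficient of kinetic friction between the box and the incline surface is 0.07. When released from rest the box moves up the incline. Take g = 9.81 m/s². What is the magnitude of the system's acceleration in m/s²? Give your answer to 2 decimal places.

For the box on the incline: the weight component along the slope is m₁g sin 33° = 4.2 × 9.81 × 0.5446 = 22.439 N and the normal force is N = m₁g cos 33° = 34.555 N.
Kinetic friction opposes the box's motion up the incline: f = μN = 0.07 × 34.555 = 2.419 N acting down the slope.
Newton's second law for the box (up-slope positive): T − 22.439 − 2.419 = 4.2 a. For the hanging mass (downward positive): 11 × 9.81 − T = 11 a.
Adding the two equations eliminates T: 83.052 = 15.2 a, so a = 5.4639 m/s².

5.46 m/s²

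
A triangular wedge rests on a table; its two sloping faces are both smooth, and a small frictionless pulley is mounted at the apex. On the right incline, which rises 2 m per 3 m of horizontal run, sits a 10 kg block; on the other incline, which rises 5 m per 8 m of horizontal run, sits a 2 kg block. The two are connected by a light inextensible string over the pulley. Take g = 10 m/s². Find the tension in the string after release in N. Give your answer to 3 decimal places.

18.078 N

Resolve each weight along its own incline: the 10 kg mass has component 10 × 10 × sin 33.69° = 55.470 N down its slope, and the 2 kg mass has 2 × 10 × sin 32.01° = 10.600 N down its slope.
The 10 kg side's 55.470 N exceeds the other side's 10.600 N, so that mass slides down and the 2 kg mass slides up. Taking that direction as positive, Newton's second law for the whole system gives 55.470 − 10.600 = (10 + 2) a, so a = 44.870 / 12 = 3.7392 m/s².
For the 2 kg mass (up-slope positive): T − 10.600 = 2 × 3.7392, so T = 18.078 N.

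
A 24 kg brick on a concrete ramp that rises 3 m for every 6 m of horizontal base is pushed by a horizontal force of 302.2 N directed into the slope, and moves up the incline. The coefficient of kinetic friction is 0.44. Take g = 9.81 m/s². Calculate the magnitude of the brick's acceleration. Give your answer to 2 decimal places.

The horizontal push has components F cos 26.57° = 302.2 × 0.8944 = 270.288 N up the incline and F sin 26.57° = 302.2 × 0.4472 = 135.144 N pressing into the surface.
The normal force is therefore N = mg cos 26.57° + F sin 26.57° = 210.578 + 135.144 = 345.722 N, and kinetic friction down the slope is μN = 0.44 × 345.722 = 152.118 N.
Along the incline: F cos 26.57° − mg sin 26.57° − μN = ma, so 270.288 − 105.289 − 152.118 = 24 a, giving a = 0.5367 m/s².

0.54 m/s²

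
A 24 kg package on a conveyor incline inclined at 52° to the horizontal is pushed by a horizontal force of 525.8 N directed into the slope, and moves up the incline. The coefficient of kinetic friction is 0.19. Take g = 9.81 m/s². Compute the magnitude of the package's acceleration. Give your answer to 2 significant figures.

The horizontal push has components F cos 52° = 525.8 × 0.6157 = 323.735 N up the incline and F sin 52° = 525.8 × 0.7880 = 414.330 N pressing into the surface.
The normal force is therefore N = mg cos 52° + F sin 52° = 144.960 + 414.330 = 559.290 N, and kinetic friction down the slope is μN = 0.19 × 559.290 = 106.265 N.
Along the incline: F cos 52° − mg sin 52° − μN = ma, so 323.735 − 185.527 − 106.265 = 24 a, giving a = 1.3310 m/s².

1.3 m/s²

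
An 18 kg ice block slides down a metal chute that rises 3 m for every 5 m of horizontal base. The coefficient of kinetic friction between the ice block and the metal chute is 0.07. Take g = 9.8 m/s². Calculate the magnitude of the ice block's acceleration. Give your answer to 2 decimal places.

4.45 m/s²

Resolving the weight along the incline: the component pulling the ice block down the slope is mg sin 30.96° = 18 × 9.8 × 0.5145 = 90.758 N, and the normal force is N = mg cos 30.96° = 18 × 9.8 × 0.8575 = 151.263 N.
Kinetic friction acts up the slope with magnitude f = μN = 0.07 × 151.263 = 10.588 N.
Net force along the incline is 90.758 − 10.588 = 80.170 N, so a = 80.170 / 18 = 4.4539 m/s².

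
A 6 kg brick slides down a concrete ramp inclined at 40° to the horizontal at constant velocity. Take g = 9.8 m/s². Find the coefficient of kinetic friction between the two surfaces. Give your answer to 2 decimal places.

0.84

At constant velocity the net force along the incline is zero: mg sin 40° = μ mg cos 40°.
So μ = tan 40° = 0.6428 / 0.7660 = 0.8392.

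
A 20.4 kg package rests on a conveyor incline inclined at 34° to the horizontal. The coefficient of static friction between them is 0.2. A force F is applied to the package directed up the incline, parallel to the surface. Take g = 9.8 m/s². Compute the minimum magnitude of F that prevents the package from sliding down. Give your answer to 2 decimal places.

The normal force is N = mg cos 34° = 165.741 N. With F at its minimum the package is on the verge of sliding down, so static friction is at its maximum μ_s N = 0.2 × 165.741 = 33.148 N and acts up the slope.
Equilibrium along the incline: F + μ_s N = mg sin 34°, so F = 111.794 − 33.148 = 78.646 N.

78.65 N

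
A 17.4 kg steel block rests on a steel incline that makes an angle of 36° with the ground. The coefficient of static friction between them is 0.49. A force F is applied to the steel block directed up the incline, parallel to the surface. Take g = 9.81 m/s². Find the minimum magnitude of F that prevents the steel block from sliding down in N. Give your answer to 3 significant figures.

The normal force is N = mg cos 36° = 138.094 N. With F at its minimum the steel block is on the verge of sliding down, so static friction is at its maximum μ_s N = 0.49 × 138.094 = 67.666 N and acts up the slope.
Equilibrium along the incline: F + μ_s N = mg sin 36°, so F = 100.331 − 67.666 = 32.665 N.

32.7 N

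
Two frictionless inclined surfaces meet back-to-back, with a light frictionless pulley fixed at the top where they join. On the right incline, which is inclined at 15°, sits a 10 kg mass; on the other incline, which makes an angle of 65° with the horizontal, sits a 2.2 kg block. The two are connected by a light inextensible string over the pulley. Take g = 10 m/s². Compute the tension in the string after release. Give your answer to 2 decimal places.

21.01 N

Resolve each weight along its own incline: the 10 kg mass has component 10 × 10 × sin 15° = 25.882 N down its slope, and the 2.2 kg mass has 2.2 × 10 × sin 65° = 19.939 N down its slope.
The 10 kg side's 25.882 N exceeds the other side's 19.939 N, so that mass slides down and the 2.2 kg mass slides up. Taking that direction as positive, Newton's second law for the whole system gives 25.882 − 19.939 = (10 + 2.2) a, so a = 5.943 / 12.2 = 0.4871 m/s².
For the 2.2 kg mass (up-slope positive): T − 19.939 = 2.2 × 0.4871, so T = 21.011 N.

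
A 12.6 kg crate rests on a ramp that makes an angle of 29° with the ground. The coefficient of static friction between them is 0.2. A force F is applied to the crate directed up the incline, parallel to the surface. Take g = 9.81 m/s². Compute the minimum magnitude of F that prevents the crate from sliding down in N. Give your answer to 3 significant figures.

38.3 N

The normal force is N = mg cos 29° = 108.108 N. With F at its minimum the crate is on the verge of sliding down, so static friction is at its maximum μ_s N = 0.2 × 108.108 = 21.622 N and acts up the slope.
Equilibrium along the incline: F + μ_s N = mg sin 29°, so F = 59.925 − 21.622 = 38.303 N.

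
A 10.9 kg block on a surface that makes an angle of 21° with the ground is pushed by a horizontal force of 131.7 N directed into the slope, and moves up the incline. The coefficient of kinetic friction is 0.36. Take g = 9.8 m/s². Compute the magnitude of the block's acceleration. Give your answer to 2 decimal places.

The horizontal push has components F cos 21° = 131.7 × 0.9336 = 122.955 N up the incline and F sin 21° = 131.7 × 0.3584 = 47.201 N pressing into the surface.
The normal force is therefore N = mg cos 21° + F sin 21° = 99.727 + 47.201 = 146.928 N, and kinetic friction down the slope is μN = 0.36 × 146.928 = 52.894 N.
Along the incline: F cos 21° − mg sin 21° − μN = ma, so 122.955 − 38.284 − 52.894 = 10.9 a, giving a = 2.9153 m/s².

2.92 m/s²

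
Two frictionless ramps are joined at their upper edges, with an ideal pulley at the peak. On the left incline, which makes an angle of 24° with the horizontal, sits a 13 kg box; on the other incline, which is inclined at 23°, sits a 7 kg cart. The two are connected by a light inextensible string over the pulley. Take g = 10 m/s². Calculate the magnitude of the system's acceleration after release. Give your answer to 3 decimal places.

Resolve each weight along its own incline: the 13 kg mass has component 13 × 10 × sin 24° = 52.876 N down its slope, and the 7 kg mass has 7 × 10 × sin 23° = 27.351 N down its slope.
The 13 kg side's 52.876 N exceeds the other side's 27.351 N, so that mass slides down and the 7 kg mass slides up. Taking that direction as positive, Newton's second law for the whole system gives 52.876 − 27.351 = (13 + 7) a, so a = 25.525 / 20 = 1.2762 m/s².

1.276 m/s²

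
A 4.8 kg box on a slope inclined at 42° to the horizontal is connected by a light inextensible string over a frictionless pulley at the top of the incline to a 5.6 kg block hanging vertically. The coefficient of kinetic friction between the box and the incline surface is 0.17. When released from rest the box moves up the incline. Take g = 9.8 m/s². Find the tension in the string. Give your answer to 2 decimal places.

45.48 N

For the box on the incline: the weight component along the slope is m₁g sin 42° = 4.8 × 9.8 × 0.6691 = 31.474 N and the normal force is N = m₁g cos 42° = 34.958 N.
Kinetic friction opposes the box's motion up the incline: f = μN = 0.17 × 34.958 = 5.943 N acting down the slope.
Newton's second law for the box (up-slope positive): T − 31.474 − 5.943 = 4.8 a. For the hanging block (downward positive): 5.6 × 9.8 − T = 5.6 a.
Adding the two equations eliminates T: 17.463 = 10.4 a, so a = 1.6791 m/s².
Then from the hanging block's equation, T = 5.6 × (9.8 − 1.6791) = 45.477 N.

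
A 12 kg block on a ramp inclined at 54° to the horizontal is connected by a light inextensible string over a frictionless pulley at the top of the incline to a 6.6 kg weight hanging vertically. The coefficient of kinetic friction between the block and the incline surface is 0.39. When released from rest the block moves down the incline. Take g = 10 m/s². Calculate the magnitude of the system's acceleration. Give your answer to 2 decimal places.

0.19 m/s²

For the block on the incline: the weight component along the slope is m₁g sin 54° = 12 × 10 × 0.8090 = 97.080 N and the normal force is N = m₁g cos 54° = 70.534 N.
Kinetic friction opposes the block's motion down the incline: f = μN = 0.39 × 70.534 = 27.508 N acting up the slope.
Newton's second law for the block (down-slope positive): 97.080 − 27.508 − T = 12 a. For the hanging weight (upward positive): T − 6.6 × 10 = 6.6 a.
Adding the two equations eliminates T: 3.572 = 18.6 a, so a = 0.1920 m/s².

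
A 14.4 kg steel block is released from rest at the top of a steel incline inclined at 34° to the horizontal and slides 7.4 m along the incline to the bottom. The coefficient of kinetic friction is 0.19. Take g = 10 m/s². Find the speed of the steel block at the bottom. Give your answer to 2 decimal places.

The weight component along the incline is mg sin 34° = 80.524 N and the normal force is N = mg cos 34° = 119.381 N.
Friction up the slope is f = μN = 0.19 × 119.381 = 22.682 N, so the net downslope force is 80.524 − 22.682 = 57.842 N and a = 57.842 / 14.4 = 4.0168 m/s².
Starting from rest over a distance of 7.4 m, v² = 2aL = 2 × 4.0168 × 7.4 = 59.4486, so v = 7.7103 m/s.

7.71 m/s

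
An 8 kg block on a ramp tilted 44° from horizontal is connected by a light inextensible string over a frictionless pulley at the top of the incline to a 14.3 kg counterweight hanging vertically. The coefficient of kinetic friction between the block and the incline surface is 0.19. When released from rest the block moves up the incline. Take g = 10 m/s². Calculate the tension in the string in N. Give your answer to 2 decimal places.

For the block on the incline: the weight component along the slope is m₁g sin 44° = 8 × 10 × 0.6947 = 55.576 N and the normal force is N = m₁g cos 44° = 57.547 N.
Kinetic friction opposes the block's motion up the incline: f = μN = 0.19 × 57.547 = 10.934 N acting down the slope.
Newton's second law for the block (up-slope positive): T − 55.576 − 10.934 = 8 a. For the hanging counterweight (downward positive): 14.3 × 10 − T = 14.3 a.
Adding the two equations eliminates T: 76.490 = 22.3 a, so a = 3.4300 m/s².
Then from the hanging counterweight's equation, T = 14.3 × (10 − 3.4300) = 93.951 N.

93.95 N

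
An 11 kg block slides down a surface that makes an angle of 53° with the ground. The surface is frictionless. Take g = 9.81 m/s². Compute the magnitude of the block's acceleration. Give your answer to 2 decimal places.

Resolving the weight along the incline: the component pulling the block down the slope is mg sin 53° = 11 × 9.81 × 0.7986 = 86.177 N, and the normal force is N = mg cos 53° = 11 × 9.81 × 0.6018 = 64.940 N.
With no friction the net force along the incline is 86.177 N, so a = g sin 53° = 86.177 / 11 = 7.8343 m/s².

7.83 m/s²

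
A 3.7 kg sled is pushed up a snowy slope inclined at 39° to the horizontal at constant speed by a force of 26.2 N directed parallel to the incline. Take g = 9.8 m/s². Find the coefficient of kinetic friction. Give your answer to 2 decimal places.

At constant speed ΣF = 0 along the incline. The applied 26.2 N acts up the slope; the weight component mg sin 39° = 22.819 N and kinetic friction μN both act down the slope.
So 26.2 = 22.819 + μ × 28.179, giving μ = (26.2 − 22.819) / 28.179 = 0.1200.

0.12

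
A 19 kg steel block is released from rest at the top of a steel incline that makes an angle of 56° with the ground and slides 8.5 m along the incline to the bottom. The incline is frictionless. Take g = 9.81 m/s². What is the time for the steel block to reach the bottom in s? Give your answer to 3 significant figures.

1.45 s

The weight component along the incline is mg sin 56° = 154.524 N and the normal force is N = mg cos 56° = 104.228 N.
With no friction, a = g sin 56° = 8.1329 m/s².
Starting from rest, L = ½at², so t = √(2L/a) = √(2 × 8.5 / 8.1329) = 1.4458 s.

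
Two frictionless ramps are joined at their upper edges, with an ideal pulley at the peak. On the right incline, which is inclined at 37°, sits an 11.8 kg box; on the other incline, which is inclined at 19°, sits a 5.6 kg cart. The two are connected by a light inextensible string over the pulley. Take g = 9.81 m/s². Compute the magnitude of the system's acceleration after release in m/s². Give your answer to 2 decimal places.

2.98 m/s²

Resolve each weight along its own incline: the 11.8 kg mass has component 11.8 × 9.81 × sin 37° = 69.665 N down its slope, and the 5.6 kg mass has 5.6 × 9.81 × sin 19° = 17.885 N down its slope.
The 11.8 kg side's 69.665 N exceeds the other side's 17.885 N, so that mass slides down and the 5.6 kg mass slides up. Taking that direction as positive, Newton's second law for the whole system gives 69.665 − 17.885 = (11.8 + 5.6) a, so a = 51.780 / 17.4 = 2.9759 m/s².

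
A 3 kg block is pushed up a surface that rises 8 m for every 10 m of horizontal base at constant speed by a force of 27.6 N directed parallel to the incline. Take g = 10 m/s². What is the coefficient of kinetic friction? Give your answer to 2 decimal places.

At constant speed ΣF = 0 along the incline. The applied 27.6 N acts up the slope; the weight component mg sin 38.66° = 18.741 N and kinetic friction μN both act down the slope.
So 27.6 = 18.741 + μ × 23.426, giving μ = (27.6 − 18.741) / 23.426 = 0.3782.

0.38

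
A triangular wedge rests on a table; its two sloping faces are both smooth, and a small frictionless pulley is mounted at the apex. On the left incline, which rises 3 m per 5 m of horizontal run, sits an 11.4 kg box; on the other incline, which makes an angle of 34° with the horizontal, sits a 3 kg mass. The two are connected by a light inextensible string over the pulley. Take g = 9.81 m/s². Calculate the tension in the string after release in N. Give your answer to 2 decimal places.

Resolve each weight along its own incline: the 11.4 kg mass has component 11.4 × 9.81 × sin 30.96° = 57.538 N down its slope, and the 3 kg mass has 3 × 9.81 × sin 34° = 16.457 N down its slope.
The 11.4 kg side's 57.538 N exceeds the other side's 16.457 N, so that mass slides down and the 3 kg mass slides up. Taking that direction as positive, Newton's second law for the whole system gives 57.538 − 16.457 = (11.4 + 3) a, so a = 41.081 / 14.4 = 2.8528 m/s².
For the 3 kg mass (up-slope positive): T − 16.457 = 3 × 2.8528, so T = 25.015 N.

25.02 N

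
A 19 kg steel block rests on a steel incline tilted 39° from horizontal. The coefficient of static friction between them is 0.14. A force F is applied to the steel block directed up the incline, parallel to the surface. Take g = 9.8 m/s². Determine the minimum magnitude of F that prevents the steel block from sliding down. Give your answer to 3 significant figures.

96.9 N

The normal force is N = mg cos 39° = 144.705 N. With F at its minimum the steel block is on the verge of sliding down, so static friction is at its maximum μ_s N = 0.14 × 144.705 = 20.259 N and acts up the slope.
Equilibrium along the incline: F + μ_s N = mg sin 39°, so F = 117.179 − 20.259 = 96.920 N.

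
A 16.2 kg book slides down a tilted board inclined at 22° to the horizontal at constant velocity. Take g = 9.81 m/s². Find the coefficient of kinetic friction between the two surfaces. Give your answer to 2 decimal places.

At constant velocity the net force along the incline is zero: mg sin 22° = μ mg cos 22°.
So μ = tan 22° = 0.3746 / 0.9272 = 0.4040.

0.40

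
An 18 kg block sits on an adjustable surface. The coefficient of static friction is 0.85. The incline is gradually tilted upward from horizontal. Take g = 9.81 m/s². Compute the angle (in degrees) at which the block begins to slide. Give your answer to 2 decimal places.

40.36°

At the threshold of sliding, static friction is at its maximum μ_s N and exactly balances the weight component along the incline: mg sin θ = μ_s mg cos θ.
Hence tan θ = μ_s = 0.85, so θ = arctan(0.85) = 40.3645°.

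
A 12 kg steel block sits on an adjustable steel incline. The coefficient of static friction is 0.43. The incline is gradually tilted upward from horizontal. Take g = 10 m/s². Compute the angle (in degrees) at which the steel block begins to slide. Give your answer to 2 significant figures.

At the threshold of sliding, static friction is at its maximum μ_s N and exactly balances the weight component along the incline: mg sin θ = μ_s mg cos θ.
Hence tan θ = μ_s = 0.43, so θ = arctan(0.43) = 23.2677°.

23°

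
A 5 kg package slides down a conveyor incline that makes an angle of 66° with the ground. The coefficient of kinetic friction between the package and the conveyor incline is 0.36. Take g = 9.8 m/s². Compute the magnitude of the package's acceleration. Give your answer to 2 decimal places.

7.52 m/s²

Resolving the weight along the incline: the component pulling the package down the slope is mg sin 66° = 5 × 9.8 × 0.9135 = 44.761 N, and the normal force is N = mg cos 66° = 5 × 9.8 × 0.4067 = 19.928 N.
Kinetic friction acts up the slope with magnitude f = μN = 0.36 × 19.928 = 7.174 N.
Net force along the incline is 44.761 − 7.174 = 37.587 N, so a = 37.587 / 5 = 7.5174 m/s².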